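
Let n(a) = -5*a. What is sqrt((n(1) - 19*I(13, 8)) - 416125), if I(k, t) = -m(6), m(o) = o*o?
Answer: I*sqrt(415446) ≈ 644.55*I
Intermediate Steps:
m(o) = o**2
I(k, t) = -36 (I(k, t) = -1*6**2 = -1*36 = -36)
sqrt((n(1) - 19*I(13, 8)) - 416125) = sqrt((-5*1 - 19*(-36)) - 416125) = sqrt((-5 + 684) - 416125) = sqrt(679 - 416125) = sqrt(-415446) = I*sqrt(415446)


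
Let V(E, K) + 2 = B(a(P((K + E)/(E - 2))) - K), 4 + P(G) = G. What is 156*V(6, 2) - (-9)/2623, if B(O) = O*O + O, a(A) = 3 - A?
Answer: 4091889/2623 ≈ 1560.0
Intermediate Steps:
P(G) = -4 + G
B(O) = O + O² (B(O) = O² + O = O + O²)
V(E, K) = -2 + (7 - K - (E + K)/(-2 + E))*(8 - K - (E + K)/(-2 + E)) (V(E, K) = -2 + ((3 - (-4 + (K + E)/(E - 2))) - K)*(1 + ((3 - (-4 + (K + E)/(E - 2))) - K)) = -2 + ((3 - (-4 + (E + K)/(-2 + E))) - K)*(1 + ((3 - (-4 + (E + K)/(-2 + E))) - K)) = -2 + ((3 + (4 - (E + K)/(-2 + E))) - K)*(1 + ((3 + (4 - (E + K)/(-2 + E))) - K)) = -2 + ((7 - (E + K)/(-2 + E)) - K)*(1 + ((7 - (E + K)/(-2 + E)) - K)) = -2 + (7 - K - (E + K)/(-2 + E))*(1 + (7 - K - (E + K)/(-2 + E))) = -2 + (7 - K - (E + K)/(-2 + E))*(8 - K - (E + K)/(-2 + E)))
156*V(6, 2) - (-9)/2623 = 156*((-2*(-2 + 6)² + (6 + 2 + (-8 + 2)*(-2 + 6))*(6 + 2 + (-7 + 2)*(-2 + 6)))/(-2 + 6)²) - (-9)/2623 = 156*((-2*4² + (6 + 2 - 6*4)*(6 + 2 - 5*4))/4²) - (-9)/2623 = 156*((-2*16 + (6 + 2 - 24)*(6 + 2 - 20))/16) - 1*(-9/2623) = 156*((-32 - 16*(-12))/16) + 9/2623 = 156*((-32 + 192)/16) + 9/2623 = 156*((1/16)*160) + 9/2623 = 156*10 + 9/2623 = 1560 + 9/2623 = 4091889/2623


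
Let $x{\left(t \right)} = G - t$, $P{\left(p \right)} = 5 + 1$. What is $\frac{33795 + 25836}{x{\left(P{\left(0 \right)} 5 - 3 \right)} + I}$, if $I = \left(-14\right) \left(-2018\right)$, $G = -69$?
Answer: $\frac{59631}{28156} \approx 2.1179$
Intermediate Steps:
$P{\left(p \right)} = 6$
$x{\left(t \right)} = -69 - t$
$I = 28252$
$\frac{33795 + 25836}{x{\left(P{\left(0 \right)} 5 - 3 \right)} + I} = \frac{33795 + 25836}{\left(-69 - \left(6 \cdot 5 - 3\right)\right) + 28252} = \frac{59631}{\left(-69 - \left(30 - 3\right)\right) + 28252} = \frac{59631}{\left(-69 - 27\right) + 28252} = \frac{59631}{-96 + 28252} = \frac{59631}{28156}$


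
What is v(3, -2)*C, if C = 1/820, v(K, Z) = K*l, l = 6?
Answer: 9/410 ≈ 0.021951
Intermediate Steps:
v(K, Z) = 6*K (v(K, Z) = K*6 = 6*K)
C = 1/820 ≈ 0.0012195
v(3, -2)*C = (6*3)*(1/820) = 18*(1/820) = 9/410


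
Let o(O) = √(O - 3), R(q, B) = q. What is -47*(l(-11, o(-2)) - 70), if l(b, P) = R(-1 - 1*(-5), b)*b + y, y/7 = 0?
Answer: 5358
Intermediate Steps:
y = 0 (y = 7*0 = 0)
o(O) = √(-3 + O)
l(b, P) = 4*b (l(b, P) = (-1 - 1*(-5))*b + 0 = (-1 + 5)*b + 0 = 4*b + 0 = 4*b)
-47*(l(-11, o(-2)) - 70) = -47*(4*(-11) - 70) = -47*(-44 - 70) = -47*(-114) = 5358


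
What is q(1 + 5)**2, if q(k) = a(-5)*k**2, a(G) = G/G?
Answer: 1296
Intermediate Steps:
a(G) = 1
q(k) = k**2 (q(k) = 1*k**2 = k**2)
q(1 + 5)**2 = ((1 + 5)**2)**2 = (6**2)**2 = 36**2 = 1296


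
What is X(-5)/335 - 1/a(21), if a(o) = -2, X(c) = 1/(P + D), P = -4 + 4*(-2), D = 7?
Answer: 1673/3350 ≈ 0.49940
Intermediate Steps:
P = -12 (P = -4 - 8 = -12)
X(c) = -⅕ (X(c) = 1/(-12 + 7) = 1/(-5) = -⅕)
X(-5)/335 - 1/a(21) = -⅕/335 - 1/(-2) = -⅕*1/335 - 1*(-½) = -1/1675 + ½ = 1673/3350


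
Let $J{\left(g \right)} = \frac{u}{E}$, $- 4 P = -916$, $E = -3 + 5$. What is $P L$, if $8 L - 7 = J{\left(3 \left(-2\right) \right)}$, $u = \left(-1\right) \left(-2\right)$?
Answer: $229$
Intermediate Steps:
$u = 2$
$E = 2$
$P = 229$ ($P = \left(- \frac{1}{4}\right) \left(-916\right) = 229$)
$J{\left(g \right)} = 1$ ($J{\left(g \right)} = \frac{2}{2} = 2 \cdot \frac{1}{2} = 1$)
$L = 1$ ($L = \frac{7}{8} + \frac{1}{8} \cdot 1 = \frac{7}{8} + \frac{1}{8} = 1$)
$P L = 229 \cdot 1 = 229$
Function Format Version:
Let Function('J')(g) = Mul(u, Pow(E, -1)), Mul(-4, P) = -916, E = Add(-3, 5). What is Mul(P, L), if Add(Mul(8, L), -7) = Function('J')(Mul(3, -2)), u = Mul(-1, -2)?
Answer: 229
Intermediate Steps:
u = 2
E = 2
P = 229 (P = Mul(Rational(-1, 4), -916) = 229)
Function('J')(g) = 1 (Function('J')(g) = Mul(2, Pow(2, -1)) = Mul(2, Rational(1, 2)) = 1)
L = 1 (L = Add(Rational(7, 8), Mul(Rational(1, 8), 1)) = Add(Rational(7, 8), Rational(1, 8)) = 1)
Mul(P, L) = Mul(229, 1) = 229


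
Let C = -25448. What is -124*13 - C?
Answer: 23836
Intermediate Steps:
-124*13 - C = -124*13 - 1*(-25448) = -1612 + 25448 = 23836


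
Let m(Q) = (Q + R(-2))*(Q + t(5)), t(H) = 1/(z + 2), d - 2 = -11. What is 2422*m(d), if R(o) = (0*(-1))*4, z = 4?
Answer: 192549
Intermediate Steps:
R(o) = 0 (R(o) = 0*4 = 0)
d = -9 (d = 2 - 11 = -9)
t(H) = 1/6 (t(H) = 1/(4 + 2) = 1/6)
m(Q) = Q*(1/6 + Q) (m(Q) = (Q + 0)*(Q + 1/6) = Q*(1/6 + Q))
2422*m(d) = 2422*(-9*(1/6 - 9)) = 2422*(-9*(-53/6)) = 2422*(159/2) = 192549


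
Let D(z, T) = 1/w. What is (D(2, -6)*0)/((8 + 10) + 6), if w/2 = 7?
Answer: 0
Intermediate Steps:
w = 14 (w = 2*7 = 14)
D(z, T) = 1/14
(D(2, -6)*0)/((8 + 10) + 6) = ((1/14)*0)/((8 + 10) + 6) = 0/(18 + 6) = 0/24 = 0*(1/24) = 0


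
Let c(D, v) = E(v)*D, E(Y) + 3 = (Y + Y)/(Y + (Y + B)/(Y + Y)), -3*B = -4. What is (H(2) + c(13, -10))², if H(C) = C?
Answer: 7946761/82369 ≈ 96.478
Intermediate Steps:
B = 4/3 (B = -⅓*(-4) = 4/3 ≈ 1.3333)
E(Y) = -3 + 2*Y/(Y + (4/3 + Y)/(2*Y)) (E(Y) = -3 + (Y + Y)/(Y + (Y + 4/3)/(Y + Y)) = -3 + (2*Y)/(Y + (4/3 + Y)/((2*Y))) = -3 + (2*Y)/(Y + (4/3 + Y)*(1/(2*Y))) = -3 + (2*Y)/(Y + (4/3 + Y)/(2*Y)) = -3 + 2*Y/(Y + (4/3 + Y)/(2*Y)))
c(D, v) = 3*D*(-4 - 3*v - 2*v²)/(4 + 3*v + 6*v²) (c(D, v) = (3*(-4 - 3*v - 2*v²)/(4 + 3*v + 6*v²))*D = 3*D*(-4 - 3*v - 2*v²)/(4 + 3*v + 6*v²))
(H(2) + c(13, -10))² = (2 - 3*13*(4 + 2*(-10)² + 3*(-10))/(4 + 3*(-10) + 6*(-10)²))² = (2 - 3*13*(4 + 2*100 - 30)/(4 - 30 + 6*100))² = (2 - 3*13*(4 + 200 - 30)/(4 - 30 + 600))² = (2 - 3*13*174/574)² = (2 - 3*13*1/574*174)² = (2 - 3393/287)² = (-2819/287)² = 7946761/82369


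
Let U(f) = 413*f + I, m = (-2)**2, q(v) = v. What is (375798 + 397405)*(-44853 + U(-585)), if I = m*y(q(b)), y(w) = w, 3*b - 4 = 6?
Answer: -664439626802/3 ≈ -2.2148e+11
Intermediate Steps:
b = 10/3 (b = 4/3 + (1/3)*6 = 4/3 + 2 = 10/3 ≈ 3.3333)
m = 4
I = 40/3 (I = 4*(10/3) = 40/3 ≈ 13.333)
U(f) = 40/3 + 413*f (U(f) = 413*f + 40/3 = 40/3 + 413*f)
(375798 + 397405)*(-44853 + U(-585)) = (375798 + 397405)*(-44853 + (40/3 + 413*(-585))) = 773203*(-44853 + (40/3 - 241605)) = 773203*(-44853 - 724775/3) = 773203*(-859334/3) = -664439626802/3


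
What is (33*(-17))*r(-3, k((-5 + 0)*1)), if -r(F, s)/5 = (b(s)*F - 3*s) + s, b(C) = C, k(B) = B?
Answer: 70125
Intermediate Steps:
r(F, s) = 10*s - 5*F*s (r(F, s) = -5*((s*F - 3*s) + s) = -5*((F*s - 3*s) + s) = -5*((-3*s + F*s) + s) = -5*(-2*s + F*s) = 10*s - 5*F*s)
(33*(-17))*r(-3, k((-5 + 0)*1)) = (33*(-17))*(5*((-5 + 0)*1)*(2 - 1*(-3))) = -2805*(-5*1)*(2 + 3) = -2805*(-5)*5 = -561*(-125) = 70125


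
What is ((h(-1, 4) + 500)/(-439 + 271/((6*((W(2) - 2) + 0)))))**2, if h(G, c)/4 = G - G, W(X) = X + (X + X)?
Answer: 5760000/4214809 ≈ 1.3666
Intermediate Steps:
W(X) = 3*X (W(X) = X + 2*X = 3*X)
h(G, c) = 0 (h(G, c) = 4*(G - G) = 4*0 = 0)
((h(-1, 4) + 500)/(-439 + 271/((6*((W(2) - 2) + 0)))))**2 = ((0 + 500)/(-439 + 271/((6*((3*2 - 2) + 0)))))**2 = (500/(-439 + 271/((6*((6 - 2) + 0)))))**2 = (500/(-439 + 271/((6*(4 + 0)))))**2 = (500/(-439 + 271/((6*4))))**2 = (500/(-439 + 271/24))**2 = (500/(-10265/24))**2 = (500*(-24/10265))**2 = (-2400/2053)**2 = 5760000/4214809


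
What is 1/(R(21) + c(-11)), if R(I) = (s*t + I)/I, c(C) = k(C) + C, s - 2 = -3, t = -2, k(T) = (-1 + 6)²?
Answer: 21/317 ≈ 0.066246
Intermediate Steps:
k(T) = 25 (k(T) = 5² = 25)
s = -1 (s = 2 - 3 = -1)
c(C) = 25 + C
R(I) = (2 + I)/I (R(I) = (-1*(-2) + I)/I = (2 + I)/I)
1/(R(21) + c(-11)) = 1/((2 + 21)/21 + (25 - 11)) = 1/((1/21)*23 + 14) = 1/(23/21 + 14) = 1/(317/21) = 21/317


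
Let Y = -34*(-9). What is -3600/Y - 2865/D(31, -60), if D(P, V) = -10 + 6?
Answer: 47905/68 ≈ 704.49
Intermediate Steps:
D(P, V) = -4
Y = 306
-3600/Y - 2865/D(31, -60) = -3600/306 - 2865/(-4) = -3600*1/306 - 2865*(-1/4) = -200/17 + 2865/4 = 47905/68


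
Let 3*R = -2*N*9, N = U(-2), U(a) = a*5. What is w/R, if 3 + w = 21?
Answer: 3/10 ≈ 0.30000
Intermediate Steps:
w = 18 (w = -3 + 21 = 18)
U(a) = 5*a
N = -10 (N = 5*(-2) = -10)
R = 60 (R = (-2*(-10)*9)/3 = (20*9)/3 = (⅓)*180 = 60)
w/R = 18/60 = 18*(1/60) = 3/10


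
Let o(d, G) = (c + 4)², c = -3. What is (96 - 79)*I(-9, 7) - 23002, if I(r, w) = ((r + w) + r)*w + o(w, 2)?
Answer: -24294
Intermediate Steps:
o(d, G) = 1 (o(d, G) = (-3 + 4)² = 1² = 1)
I(r, w) = 1 + w*(w + 2*r) (I(r, w) = ((r + w) + r)*w + 1 = (w + 2*r)*w + 1 = w*(w + 2*r) + 1 = 1 + w*(w + 2*r))
(96 - 79)*I(-9, 7) - 23002 = (96 - 79)*(1 + 7² + 2*(-9)*7) - 23002 = 17*(1 + 49 - 126) - 23002 = 17*(-76) - 23002 = -1292 - 23002 = -24294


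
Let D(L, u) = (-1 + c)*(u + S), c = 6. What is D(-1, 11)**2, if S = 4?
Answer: 5625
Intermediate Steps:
D(L, u) = 20 + 5*u (D(L, u) = (-1 + 6)*(u + 4) = 5*(4 + u) = 20 + 5*u)
D(-1, 11)**2 = (20 + 5*11)**2 = (20 + 55)**2 = 75**2 = 5625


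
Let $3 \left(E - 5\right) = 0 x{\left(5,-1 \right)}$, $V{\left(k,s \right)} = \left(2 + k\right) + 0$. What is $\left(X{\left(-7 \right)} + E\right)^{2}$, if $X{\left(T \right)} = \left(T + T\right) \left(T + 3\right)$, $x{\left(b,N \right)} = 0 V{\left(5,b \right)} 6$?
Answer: $3721$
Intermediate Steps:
$V{\left(k,s \right)} = 2 + k$
$x{\left(b,N \right)} = 0$ ($x{\left(b,N \right)} = 0 \left(2 + 5\right) 6 = 0 \cdot 7 \cdot 6 = 0 \cdot 6 = 0$)
$X{\left(T \right)} = 2 T \left(3 + T\right)$
$E = 5$ ($E = 5 + \frac{0 \cdot 0}{3} = 5 + \frac{1}{3} \cdot 0 = 5 + 0 = 5$)
$\left(X{\left(-7 \right)} + E\right)^{2} = \left(2 \left(-7\right) \left(3 - 7\right) + 5\right)^{2} = \left(2 \left(-7\right) \left(-4\right) + 5\right)^{2} = \left(56 + 5\right)^{2} = 61^{2} = 3721$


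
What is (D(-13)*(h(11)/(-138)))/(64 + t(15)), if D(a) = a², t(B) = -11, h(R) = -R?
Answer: 1859/7314 ≈ 0.25417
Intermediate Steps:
(D(-13)*(h(11)/(-138)))/(64 + t(15)) = ((-13)²*(-1*11/(-138)))/(64 - 11) = (169*(-11*(-1/138)))/53 = (169*(11/138))*(1/53) = (1859/138)*(1/53) = 1859/7314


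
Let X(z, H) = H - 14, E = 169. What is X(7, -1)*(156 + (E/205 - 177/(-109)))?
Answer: -10621578/4469 ≈ -2376.7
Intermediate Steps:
X(z, H) = -14 + H
X(7, -1)*(156 + (E/205 - 177/(-109))) = (-14 - 1)*(156 + (169/205 - 177/(-109))) = -15*(156 + (169*(1/205) - 177*(-1/109))) = -15*(156 + (169/205 + 177/109)) = -15*(156 + 54706/22345) = -15*3540526/22345 = -10621578/4469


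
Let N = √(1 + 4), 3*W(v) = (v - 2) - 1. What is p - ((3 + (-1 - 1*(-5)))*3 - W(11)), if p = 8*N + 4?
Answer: -43/3 + 8*√5 ≈ 3.5552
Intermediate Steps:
W(v) = -1 + v/3 (W(v) = ((v - 2) - 1)/3 = ((-2 + v) - 1)/3 = (-3 + v)/3 = -1 + v/3)
N = √5 ≈ 2.2361
p = 4 + 8*√5 (p = 8*√5 + 4 = 4 + 8*√5 ≈ 21.889)
p - ((3 + (-1 - 1*(-5)))*3 - W(11)) = (4 + 8*√5) - ((3 + (-1 - 1*(-5)))*3 - (-1 + (⅓)*11)) = (4 + 8*√5) - ((3 + (-1 + 5))*3 - (-1 + 11/3)) = (4 + 8*√5) - ((3 + 4)*3 - 1*8/3) = (4 + 8*√5) - (7*3 - 8/3) = (4 + 8*√5) - (21 - 8/3) = (4 + 8*√5) - 1*55/3 = (4 + 8*√5) - 55/3 = -43/3 + 8*√5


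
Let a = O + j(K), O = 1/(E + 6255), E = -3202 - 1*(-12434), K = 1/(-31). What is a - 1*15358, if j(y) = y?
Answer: -7373345182/480097 ≈ -15358.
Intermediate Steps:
K = -1/31 ≈ -0.032258
E = 9232 (E = -3202 + 12434 = 9232)
O = 1/15487 (O = 1/(9232 + 6255) = 1/15487 ≈ 6.4570e-5)
a = -15456/480097 (a = 1/15487 - 1/31 = -15456/480097 ≈ -0.032193)
a - 1*15358 = -15456/480097 - 1*15358 = -15456/480097 - 15358 = -7373345182/480097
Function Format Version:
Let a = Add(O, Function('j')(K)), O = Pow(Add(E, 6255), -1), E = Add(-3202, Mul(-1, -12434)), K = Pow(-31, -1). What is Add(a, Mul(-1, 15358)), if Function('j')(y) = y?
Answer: Rational(-7373345182, 480097) ≈ -15358.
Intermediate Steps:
K = Rational(-1, 31) ≈ -0.032258
E = 9232 (E = Add(-3202, 12434) = 9232)
O = Rational(1, 15487) (O = Pow(Add(9232, 6255), -1) = Pow(15487, -1) = Rational(1, 15487) ≈ 6.4570e-5)
a = Rational(-15456, 480097) (a = Add(Rational(1, 15487), Rational(-1, 31)) = Rational(-15456, 480097) ≈ -0.032193)
Add(a, Mul(-1, 15358)) = Add(Rational(-15456, 480097), Mul(-1, 15358)) = Add(Rational(-15456, 480097), -15358) = Rational(-7373345182, 480097)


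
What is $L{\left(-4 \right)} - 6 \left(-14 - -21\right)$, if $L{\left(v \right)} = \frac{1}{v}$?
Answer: $- \frac{169}{4} \approx -42.25$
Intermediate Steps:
$L{\left(-4 \right)} - 6 \left(-14 - -21\right) = \frac{1}{-4} - 6 \left(-14 - -21\right) = - \frac{1}{4} - 6 \left(-14 + 21\right) = - \frac{1}{4} - 42 = - \frac{169}{4}$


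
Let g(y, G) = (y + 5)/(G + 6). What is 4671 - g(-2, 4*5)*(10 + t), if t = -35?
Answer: 121521/26 ≈ 4673.9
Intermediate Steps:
g(y, G) = (5 + y)/(6 + G)
4671 - g(-2, 4*5)*(10 + t) = 4671 - (5 - 2)/(6 + 4*5)*(10 - 35) = 4671 - 3/(6 + 20)*(-25) = 4671 - 3/26*(-25) = 4671 - (1/26)*3*(-25) = 4671 - 3*(-25)/26 = 4671 - 1*(-75/26) = 4671 + 75/26 = 121521/26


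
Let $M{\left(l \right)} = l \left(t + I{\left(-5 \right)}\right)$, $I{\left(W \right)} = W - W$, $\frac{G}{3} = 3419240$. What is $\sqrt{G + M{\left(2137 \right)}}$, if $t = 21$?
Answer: $3 \sqrt{1144733} \approx 3209.8$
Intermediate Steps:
$G = 10257720$ ($G = 3 \cdot 3419240 = 10257720$)
$I{\left(W \right)} = 0$
$M{\left(l \right)} = 21 l$ ($M{\left(l \right)} = l \left(21 + 0\right) = l 21 = 21 l$)
$\sqrt{G + M{\left(2137 \right)}} = \sqrt{10257720 + 21 \cdot 2137} = \sqrt{10257720 + 44877} = \sqrt{10302597} = 3 \sqrt{1144733}$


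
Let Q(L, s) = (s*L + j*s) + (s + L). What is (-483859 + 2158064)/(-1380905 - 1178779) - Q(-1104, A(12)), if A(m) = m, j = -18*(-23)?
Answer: 23987684243/2559684 ≈ 9371.3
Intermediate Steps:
j = 414
Q(L, s) = L + 415*s + L*s (Q(L, s) = (s*L + 414*s) + (s + L) = (L*s + 414*s) + (L + s) = (414*s + L*s) + (L + s) = L + 415*s + L*s)
(-483859 + 2158064)/(-1380905 - 1178779) - Q(-1104, A(12)) = (-483859 + 2158064)/(-1380905 - 1178779) - (-1104 + 415*12 - 1104*12) = 1674205/(-2559684) - (-1104 + 4980 - 13248) = 1674205*(-1/2559684) - 1*(-9372) = -1674205/2559684 + 9372 = 23987684243/2559684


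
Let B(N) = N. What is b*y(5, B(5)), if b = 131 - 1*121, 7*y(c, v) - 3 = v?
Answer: 80/7 ≈ 11.429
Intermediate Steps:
y(c, v) = 3/7 + v/7
b = 10 (b = 131 - 121 = 10)
b*y(5, B(5)) = 10*(3/7 + (⅐)*5) = 10*(3/7 + 5/7) = 10*(8/7) = 80/7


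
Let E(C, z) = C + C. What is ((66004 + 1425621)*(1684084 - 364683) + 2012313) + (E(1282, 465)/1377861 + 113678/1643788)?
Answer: 2228733414578942413162087/1132455688734 ≈ 1.9681e+12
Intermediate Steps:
E(C, z) = 2*C
((66004 + 1425621)*(1684084 - 364683) + 2012313) + (E(1282, 465)/1377861 + 113678/1643788) = ((66004 + 1425621)*(1684084 - 364683) + 2012313) + ((2*1282)/1377861 + 113678/1643788) = (1491625*1319401 + 2012313) + (2564*(1/1377861) + 113678*(1/1643788)) = (1968051516625 + 2012313) + (2564/1377861 + 56839/821894) = 1968053528938 + 80423577595/1132455688734 = 2228733414578942413162087/1132455688734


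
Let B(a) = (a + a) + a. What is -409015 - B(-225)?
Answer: -408340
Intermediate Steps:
B(a) = 3*a (B(a) = 2*a + a = 3*a)
-409015 - B(-225) = -409015 - 3*(-225) = -409015 - 1*(-675) = -409015 + 675 = -408340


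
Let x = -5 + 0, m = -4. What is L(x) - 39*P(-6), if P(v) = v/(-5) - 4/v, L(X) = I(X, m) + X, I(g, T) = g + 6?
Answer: -384/5 ≈ -76.800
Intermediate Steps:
I(g, T) = 6 + g
x = -5
L(X) = 6 + 2*X (L(X) = (6 + X) + X = 6 + 2*X)
P(v) = -4/v - v/5 (P(v) = v*(-1/5) - 4/v = -v/5 - 4/v = -4/v - v/5)
L(x) - 39*P(-6) = (6 + 2*(-5)) - 39*(-4/(-6) - 1/5*(-6)) = (6 - 10) - 39*(-4*(-1/6) + 6/5) = -4 - 39*(2/3 + 6/5) = -4 - 39*28/15 = -4 - 364/5 = -384/5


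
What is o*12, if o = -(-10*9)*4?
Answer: 4320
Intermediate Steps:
o = 360 (o = -(-90)*4 = -1*(-360) = 360)
o*12 = 360*12 = 4320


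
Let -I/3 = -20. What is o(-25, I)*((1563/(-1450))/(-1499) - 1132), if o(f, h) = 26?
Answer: -31985941481/1086775 ≈ -29432.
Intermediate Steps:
I = 60 (I = -3*(-20) = 60)
o(-25, I)*((1563/(-1450))/(-1499) - 1132) = 26*((1563/(-1450))/(-1499) - 1132) = 26*((1563*(-1/1450))*(-1/1499) - 1132) = 26*(-1563/1450*(-1/1499) - 1132) = 26*(1563/2173550 - 1132) = 26*(-2460457037/2173550) = -31985941481/1086775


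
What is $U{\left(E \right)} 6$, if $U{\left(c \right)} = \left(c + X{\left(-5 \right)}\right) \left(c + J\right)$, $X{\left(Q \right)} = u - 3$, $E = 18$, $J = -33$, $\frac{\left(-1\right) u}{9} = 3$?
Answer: $1080$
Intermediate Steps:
$u = -27$ ($u = \left(-9\right) 3 = -27$)
$X{\left(Q \right)} = -30$ ($X{\left(Q \right)} = -27 - 3 = -30$)
$U{\left(c \right)} = \left(-33 + c\right) \left(-30 + c\right)$ ($U{\left(c \right)} = \left(c - 30\right) \left(c - 33\right) = \left(-30 + c\right) \left(-33 + c\right) = \left(-33 + c\right) \left(-30 + c\right)$)
$U{\left(E \right)} 6 = \left(990 + 18^{2} - 1134\right) 6 = \left(990 + 324 - 1134\right) 6 = 180 \cdot 6 = 1080$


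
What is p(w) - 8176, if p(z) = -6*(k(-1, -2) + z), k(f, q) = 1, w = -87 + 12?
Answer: -7732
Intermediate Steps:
w = -75
p(z) = -6 - 6*z (p(z) = -6*(1 + z) = -6 - 6*z)
p(w) - 8176 = (-6 - 6*(-75)) - 8176 = (-6 + 450) - 8176 = 444 - 8176 = -7732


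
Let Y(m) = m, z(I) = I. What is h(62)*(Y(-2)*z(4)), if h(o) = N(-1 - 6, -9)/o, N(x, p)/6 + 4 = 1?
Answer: 72/31 ≈ 2.3226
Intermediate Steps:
N(x, p) = -18 (N(x, p) = -24 + 6*1 = -24 + 6 = -18)
h(o) = -18/o
h(62)*(Y(-2)*z(4)) = (-18/62)*(-2*4) = -18*1/62*(-8) = -9/31*(-8) = 72/31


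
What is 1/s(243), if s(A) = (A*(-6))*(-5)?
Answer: 1/7290 ≈ 0.00013717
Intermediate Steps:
s(A) = 30*A (s(A) = -6*A*(-5) = 30*A)
1/s(243) = 1/(30*243) = 1/7290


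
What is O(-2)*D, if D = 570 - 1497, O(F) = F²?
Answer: -3708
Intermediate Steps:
D = -927
O(-2)*D = (-2)²*(-927) = 4*(-927) = -3708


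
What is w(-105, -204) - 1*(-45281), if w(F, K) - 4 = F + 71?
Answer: 45251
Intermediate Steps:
w(F, K) = 75 + F (w(F, K) = 4 + (F + 71) = 4 + (71 + F) = 75 + F)
w(-105, -204) - 1*(-45281) = (75 - 105) - 1*(-45281) = -30 + 45281 = 45251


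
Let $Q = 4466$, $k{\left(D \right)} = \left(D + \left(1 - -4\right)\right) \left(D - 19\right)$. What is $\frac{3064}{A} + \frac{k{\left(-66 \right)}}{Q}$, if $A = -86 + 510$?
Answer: $\frac{1985283}{236698} \approx 8.3874$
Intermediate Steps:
$k{\left(D \right)} = \left(-19 + D\right) \left(5 + D\right)$ ($k{\left(D \right)} = \left(D + \left(1 + 4\right)\right) \left(-19 + D\right) = \left(D + 5\right) \left(-19 + D\right) = \left(5 + D\right) \left(-19 + D\right) = \left(-19 + D\right) \left(5 + D\right)$)
$A = 424$
$\frac{3064}{A} + \frac{k{\left(-66 \right)}}{Q} = \frac{3064}{424} + \frac{-95 + \left(-66\right)^{2} - -924}{4466} = 3064 \cdot \frac{1}{424} + \left(-95 + 4356 + 924\right) \frac{1}{4466} = \frac{383}{53} + 5185 \cdot \frac{1}{4466} = \frac{383}{53} + \frac{5185}{4466} = \frac{1985283}{236698}$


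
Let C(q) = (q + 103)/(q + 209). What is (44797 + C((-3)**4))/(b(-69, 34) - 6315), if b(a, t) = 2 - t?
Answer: -6495657/920315 ≈ -7.0581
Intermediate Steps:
C(q) = (103 + q)/(209 + q)
(44797 + C((-3)**4))/(b(-69, 34) - 6315) = (44797 + (103 + (-3)**4)/(209 + (-3)**4))/((2 - 1*34) - 6315) = (44797 + (103 + 81)/(209 + 81))/((2 - 34) - 6315) = (44797 + 184/290)/(-32 - 6315) = (44797 + (1/290)*184)/(-6347) = (44797 + 92/145)*(-1/6347) = (6495657/145)*(-1/6347) = -6495657/920315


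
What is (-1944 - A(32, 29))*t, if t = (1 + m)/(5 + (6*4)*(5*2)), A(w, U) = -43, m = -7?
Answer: 11406/245 ≈ 46.555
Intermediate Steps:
t = -6/245 (t = (1 - 7)/(5 + (6*4)*(5*2)) = -6/(5 + 24*10) = -6/(5 + 240) = -6/245 ≈ -0.024490)
(-1944 - A(32, 29))*t = (-1944 - 1*(-43))*(-6/245) = (-1944 + 43)*(-6/245) = -1901*(-6/245) = 11406/245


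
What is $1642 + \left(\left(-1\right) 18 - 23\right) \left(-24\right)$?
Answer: $2626$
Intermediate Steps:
$1642 + \left(\left(-1\right) 18 - 23\right) \left(-24\right) = 1642 + \left(-18 - 23\right) \left(-24\right) = 1642 - -984 = 1642 + 984 = 2626$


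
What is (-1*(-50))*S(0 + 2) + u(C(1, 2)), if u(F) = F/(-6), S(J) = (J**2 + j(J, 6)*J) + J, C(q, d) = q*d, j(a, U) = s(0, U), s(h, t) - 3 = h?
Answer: 1799/3 ≈ 599.67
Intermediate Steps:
s(h, t) = 3 + h
j(a, U) = 3 (j(a, U) = 3 + 0 = 3)
C(q, d) = d*q
S(J) = J**2 + 4*J (S(J) = (J**2 + 3*J) + J = J**2 + 4*J)
u(F) = -F/6 (u(F) = F*(-1/6) = -F/6)
(-1*(-50))*S(0 + 2) + u(C(1, 2)) = (-1*(-50))*((0 + 2)*(4 + (0 + 2))) - 1/3 = 50*(2*(4 + 2)) - 1/6*2 = 50*(2*6) - 1/3 = 50*12 - 1/3 = 600 - 1/3 = 1799/3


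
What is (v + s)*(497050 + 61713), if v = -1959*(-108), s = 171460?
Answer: 214024109416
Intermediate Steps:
v = 211572
(v + s)*(497050 + 61713) = (211572 + 171460)*(497050 + 61713) = 383032*558763 = 214024109416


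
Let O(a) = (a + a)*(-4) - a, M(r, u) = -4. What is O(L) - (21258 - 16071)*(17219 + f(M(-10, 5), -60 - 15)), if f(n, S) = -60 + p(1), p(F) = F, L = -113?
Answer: -89007903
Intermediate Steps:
O(a) = -9*a (O(a) = (2*a)*(-4) - a = -8*a - a = -9*a)
f(n, S) = -59 (f(n, S) = -60 + 1 = -59)
O(L) - (21258 - 16071)*(17219 + f(M(-10, 5), -60 - 15)) = -9*(-113) - (21258 - 16071)*(17219 - 59) = 1017 - 5187*17160 = 1017 - 1*89008920 = 1017 - 89008920 = -89007903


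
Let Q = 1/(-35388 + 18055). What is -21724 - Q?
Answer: -376542091/17333 ≈ -21724.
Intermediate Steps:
Q = -1/17333 (Q = 1/(-17333) = -1/17333 ≈ -5.7693e-5)
-21724 - Q = -21724 - 1*(-1/17333) = -21724 + 1/17333 = -376542091/17333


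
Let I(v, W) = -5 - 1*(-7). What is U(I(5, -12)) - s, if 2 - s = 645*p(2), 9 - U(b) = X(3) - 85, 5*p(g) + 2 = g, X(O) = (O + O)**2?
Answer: 56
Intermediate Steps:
X(O) = 4*O**2 (X(O) = (2*O)**2 = 4*O**2)
p(g) = -2/5 + g/5
I(v, W) = 2 (I(v, W) = -5 + 7 = 2)
U(b) = 58 (U(b) = 9 - (4*3**2 - 85) = 9 - (4*9 - 85) = 9 - (36 - 85) = 9 - 1*(-49) = 9 + 49 = 58)
s = 2 (s = 2 - 645*(-2/5 + (1/5)*2) = 2 - 645*(-2/5 + 2/5) = 2 - 645*0 = 2 - 1*0 = 2 + 0 = 2)
U(I(5, -12)) - s = 58 - 1*2 = 58 - 2 = 56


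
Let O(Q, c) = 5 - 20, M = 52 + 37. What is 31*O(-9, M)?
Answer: -465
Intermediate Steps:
M = 89
O(Q, c) = -15
31*O(-9, M) = 31*(-15) = -465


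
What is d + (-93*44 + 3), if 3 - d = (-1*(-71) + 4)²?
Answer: -9711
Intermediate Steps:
d = -5622 (d = 3 - (-1*(-71) + 4)² = 3 - (71 + 4)² = 3 - 1*75² = 3 - 1*5625 = 3 - 5625 = -5622)
d + (-93*44 + 3) = -5622 + (-93*44 + 3) = -5622 + (-4092 + 3) = -5622 - 4089 = -9711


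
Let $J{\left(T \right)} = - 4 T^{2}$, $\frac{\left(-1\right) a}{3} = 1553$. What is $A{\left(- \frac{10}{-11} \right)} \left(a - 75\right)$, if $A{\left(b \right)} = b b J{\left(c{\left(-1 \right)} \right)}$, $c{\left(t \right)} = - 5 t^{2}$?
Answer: $\frac{47340000}{121} \approx 3.9124 \cdot 10^{5}$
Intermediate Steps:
$a = -4659$ ($a = \left(-3\right) 1553 = -4659$)
$A{\left(b \right)} = - 100 b^{2}$ ($A{\left(b \right)} = b b \left(- 4 \left(- 5 \left(-1\right)^{2}\right)^{2}\right) = b^{2} \left(- 4 \left(\left(-5\right) 1\right)^{2}\right) = b^{2} \left(- 4 \left(-5\right)^{2}\right) = b^{2} \left(\left(-4\right) 25\right) = b^{2} \left(-100\right) = - 100 b^{2}$)
$A{\left(- \frac{10}{-11} \right)} \left(a - 75\right) = - 100 \left(- \frac{10}{-11}\right)^{2} \left(-4659 - 75\right) = - 100 \left(\left(-10\right) \left(- \frac{1}{11}\right)\right)^{2} \left(-4734\right) = - 100 \left(\frac{10}{11}\right)^{2} \left(-4734\right) = \left(-100\right) \frac{100}{121} \left(-4734\right) = \left(- \frac{10000}{121}\right) \left(-4734\right) = \frac{47340000}{121}$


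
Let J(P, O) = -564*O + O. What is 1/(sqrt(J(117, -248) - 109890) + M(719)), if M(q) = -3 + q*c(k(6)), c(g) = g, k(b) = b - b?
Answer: 3/29725 + sqrt(29734)/29725 ≈ 0.0059019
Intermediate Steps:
k(b) = 0
J(P, O) = -563*O
M(q) = -3 (M(q) = -3 + q*0 = -3 + 0 = -3)
1/(sqrt(J(117, -248) - 109890) + M(719)) = 1/(sqrt(-563*(-248) - 109890) - 3) = 1/(sqrt(139624 - 109890) - 3) = 1/(sqrt(29734) - 3) = 1/(-3 + sqrt(29734))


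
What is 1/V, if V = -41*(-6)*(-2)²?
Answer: 1/984 ≈ 0.0010163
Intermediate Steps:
V = 984 (V = 246*4 = 984)
1/V = 1/984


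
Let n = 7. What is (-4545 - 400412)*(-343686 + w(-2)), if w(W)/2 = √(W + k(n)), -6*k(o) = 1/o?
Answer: 139178051502 - 57851*I*√3570/3 ≈ 1.3918e+11 - 1.1522e+6*I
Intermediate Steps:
k(o) = -1/(6*o)
w(W) = 2*√(-1/42 + W) (w(W) = 2*√(W - ⅙/7) = 2*√(W - ⅙*⅐) = 2*√(W - 1/42) = 2*√(-1/42 + W))
(-4545 - 400412)*(-343686 + w(-2)) = (-4545 - 400412)*(-343686 + √(-42 + 1764*(-2))/21) = -404957*(-343686 + √(-42 - 3528)/21) = -404957*(-343686 + √(-3570)/21) = -404957*(-343686 + (I*√3570)/21) = -404957*(-343686 + I*√3570/21) = 139178051502 - 57851*I*√3570/3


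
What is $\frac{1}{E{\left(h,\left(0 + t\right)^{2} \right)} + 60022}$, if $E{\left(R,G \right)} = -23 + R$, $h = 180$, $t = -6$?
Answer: $\frac{1}{60179} \approx 1.6617 \cdot 10^{-5}$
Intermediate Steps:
$\frac{1}{E{\left(h,\left(0 + t\right)^{2} \right)} + 60022} = \frac{1}{\left(-23 + 180\right) + 60022} = \frac{1}{157 + 60022} = \frac{1}{60179}$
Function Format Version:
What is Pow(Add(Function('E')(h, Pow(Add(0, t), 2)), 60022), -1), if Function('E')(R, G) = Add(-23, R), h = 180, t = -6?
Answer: Rational(1, 60179) ≈ 1.6617e-5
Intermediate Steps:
Pow(Add(Function('E')(h, Pow(Add(0, t), 2)), 60022), -1) = Pow(Add(Add(-23, 180), 60022), -1) = Pow(Add(157, 60022), -1) = Pow(60179, -1) = Rational(1, 60179)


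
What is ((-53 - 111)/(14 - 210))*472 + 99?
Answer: 24203/49 ≈ 493.94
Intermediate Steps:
((-53 - 111)/(14 - 210))*472 + 99 = -164/(-196)*472 + 99 = -164*(-1/196)*472 + 99 = (41/49)*472 + 99 = 19352/49 + 99 = 24203/49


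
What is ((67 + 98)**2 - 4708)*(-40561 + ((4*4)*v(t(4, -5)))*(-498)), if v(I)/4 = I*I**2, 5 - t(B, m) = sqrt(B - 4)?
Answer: -90621040037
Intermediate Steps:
t(B, m) = 5 - sqrt(-4 + B) (t(B, m) = 5 - sqrt(B - 4) = 5 - sqrt(-4 + B))
v(I) = 4*I**3 (v(I) = 4*(I*I**2) = 4*I**3)
((67 + 98)**2 - 4708)*(-40561 + ((4*4)*v(t(4, -5)))*(-498)) = ((67 + 98)**2 - 4708)*(-40561 + ((4*4)*(4*(5 - sqrt(-4 + 4))**3))*(-498)) = (165**2 - 4708)*(-40561 + (16*(4*(5 - sqrt(0))**3))*(-498)) = (27225 - 4708)*(-40561 + (16*(4*(5 - 1*0)**3))*(-498)) = 22517*(-40561 + (16*(4*(5 + 0)**3))*(-498)) = 22517*(-40561 + (16*(4*5**3))*(-498)) = 22517*(-40561 + (16*(4*125))*(-498)) = 22517*(-40561 + (16*500)*(-498)) = 22517*(-40561 + 8000*(-498)) = 22517*(-40561 - 3984000) = 22517*(-4024561) = -90621040037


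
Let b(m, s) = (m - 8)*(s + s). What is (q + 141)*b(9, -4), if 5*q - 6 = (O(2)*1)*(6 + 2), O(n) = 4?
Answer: -5944/5 ≈ -1188.8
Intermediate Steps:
b(m, s) = 2*s*(-8 + m) (b(m, s) = (-8 + m)*(2*s) = 2*s*(-8 + m))
q = 38/5 (q = 6/5 + ((4*1)*(6 + 2))/5 = 6/5 + (4*8)/5 = 6/5 + (⅕)*32 = 6/5 + 32/5 = 38/5 ≈ 7.6000)
(q + 141)*b(9, -4) = (38/5 + 141)*(2*(-4)*(-8 + 9)) = 743*(2*(-4)*1)/5 = (743/5)*(-8) = -5944/5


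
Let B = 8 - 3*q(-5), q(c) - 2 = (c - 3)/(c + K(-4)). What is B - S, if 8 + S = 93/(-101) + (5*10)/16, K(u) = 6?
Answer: 25691/808 ≈ 31.796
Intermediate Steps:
q(c) = 2 + (-3 + c)/(6 + c) (q(c) = 2 + (c - 3)/(c + 6) = 2 + (-3 + c)/(6 + c))
S = -4683/808 (S = -8 + (93/(-101) + (5*10)/16) = -8 + (93*(-1/101) + 50*(1/16)) = -8 + (-93/101 + 25/8) = -8 + 1781/808 = -4683/808 ≈ -5.7958)
B = 26 (B = 8 - 9*(3 - 5)/(6 - 5) = 8 - 9*(-2)/1 = 8 - 9*(-2) = 8 - 3*(-6) = 8 + 18 = 26)
B - S = 26 - 1*(-4683/808) = 26 + 4683/808 = 25691/808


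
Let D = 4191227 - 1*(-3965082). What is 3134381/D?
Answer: 3134381/8156309 ≈ 0.38429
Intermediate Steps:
D = 8156309 (D = 4191227 + 3965082 = 8156309)
3134381/D = 3134381/8156309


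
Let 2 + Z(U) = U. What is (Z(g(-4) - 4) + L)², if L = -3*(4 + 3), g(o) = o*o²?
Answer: 8281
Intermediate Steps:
g(o) = o³
Z(U) = -2 + U
L = -21 (L = -3*7 = -21)
(Z(g(-4) - 4) + L)² = ((-2 + ((-4)³ - 4)) - 21)² = ((-2 + (-64 - 4)) - 21)² = ((-2 - 68) - 21)² = (-70 - 21)² = (-91)² = 8281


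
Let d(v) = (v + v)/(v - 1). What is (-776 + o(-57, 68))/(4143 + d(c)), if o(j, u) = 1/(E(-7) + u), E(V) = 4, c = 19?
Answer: -55871/298448 ≈ -0.18721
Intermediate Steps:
o(j, u) = 1/(4 + u)
d(v) = 2*v/(-1 + v) (d(v) = (2*v)/(-1 + v) = 2*v/(-1 + v))
(-776 + o(-57, 68))/(4143 + d(c)) = (-776 + 1/(4 + 68))/(4143 + 2*19/(-1 + 19)) = (-776 + 1/72)/(4143 + 2*19/18) = (-776 + 1/72)/(4143 + 2*19*(1/18)) = -55871/(72*(4143 + 19/9)) = -55871/(72*37306/9) = -55871/72*9/37306 = -55871/298448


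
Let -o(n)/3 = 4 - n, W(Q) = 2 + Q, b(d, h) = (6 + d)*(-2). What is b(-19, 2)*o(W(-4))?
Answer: -468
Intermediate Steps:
b(d, h) = -12 - 2*d
o(n) = -12 + 3*n (o(n) = -3*(4 - n) = -12 + 3*n)
b(-19, 2)*o(W(-4)) = (-12 - 2*(-19))*(-12 + 3*(2 - 4)) = (-12 + 38)*(-12 + 3*(-2)) = 26*(-12 - 6) = 26*(-18) = -468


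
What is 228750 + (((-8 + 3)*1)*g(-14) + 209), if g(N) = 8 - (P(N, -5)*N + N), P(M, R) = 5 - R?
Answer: 228149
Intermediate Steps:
g(N) = 8 - 11*N (g(N) = 8 - ((5 - 1*(-5))*N + N) = 8 - ((5 + 5)*N + N) = 8 - (10*N + N) = 8 - 11*N)
228750 + (((-8 + 3)*1)*g(-14) + 209) = 228750 + (((-8 + 3)*1)*(8 - 11*(-14)) + 209) = 228750 + ((-5*1)*(8 + 154) + 209) = 228750 + (-5*162 + 209) = 228750 + (-810 + 209) = 228750 - 601 = 228149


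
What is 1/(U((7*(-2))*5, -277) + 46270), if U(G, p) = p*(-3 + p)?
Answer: 1/123830 ≈ 8.0756e-6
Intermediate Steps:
1/(U((7*(-2))*5, -277) + 46270) = 1/(-277*(-3 - 277) + 46270) = 1/(-277*(-280) + 46270) = 1/(77560 + 46270) = 1/123830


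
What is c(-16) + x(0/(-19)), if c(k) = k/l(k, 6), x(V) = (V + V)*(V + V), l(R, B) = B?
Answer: -8/3 ≈ -2.6667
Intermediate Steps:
x(V) = 4*V**2 (x(V) = (2*V)*(2*V) = 4*V**2)
c(k) = k/6
c(-16) + x(0/(-19)) = (1/6)*(-16) + 4*(0/(-19))**2 = -8/3 + 4*(0*(-1/19))**2 = -8/3 + 4*0**2 = -8/3 + 4*0 = -8/3 + 0 = -8/3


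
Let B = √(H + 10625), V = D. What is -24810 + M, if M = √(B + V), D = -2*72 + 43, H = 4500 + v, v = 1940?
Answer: -24810 + √(-101 + √17065) ≈ -24805.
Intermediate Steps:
H = 6440 (H = 4500 + 1940 = 6440)
D = -101 (D = -144 + 43 = -101)
V = -101
B = √17065 (B = √(6440 + 10625) = √17065 ≈ 130.63)
M = √(-101 + √17065) (M = √(√17065 - 101) = √(-101 + √17065) ≈ 5.4436)
-24810 + M = -24810 + √(-101 + √17065)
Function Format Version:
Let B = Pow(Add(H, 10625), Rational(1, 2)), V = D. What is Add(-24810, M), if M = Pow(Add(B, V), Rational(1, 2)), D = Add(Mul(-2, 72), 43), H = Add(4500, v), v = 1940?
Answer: Add(-24810, Pow(Add(-101, Pow(17065, Rational(1, 2))), Rational(1, 2))) ≈ -24805.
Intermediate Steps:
H = 6440 (H = Add(4500, 1940) = 6440)
D = -101 (D = Add(-144, 43) = -101)
V = -101
B = Pow(17065, Rational(1, 2)) (B = Pow(Add(6440, 10625), Rational(1, 2)) = Pow(17065, Rational(1, 2)) ≈ 130.63)
M = Pow(Add(-101, Pow(17065, Rational(1, 2))), Rational(1, 2)) (M = Pow(Add(Pow(17065, Rational(1, 2)), -101), Rational(1, 2)) = Pow(Add(-101, Pow(17065, Rational(1, 2))), Rational(1, 2)) ≈ 5.4436)
Add(-24810, M) = Add(-24810, Pow(Add(-101, Pow(17065, Rational(1, 2))), Rational(1, 2)))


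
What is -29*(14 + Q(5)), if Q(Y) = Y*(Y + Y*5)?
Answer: -4756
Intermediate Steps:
Q(Y) = 6*Y² (Q(Y) = Y*(Y + 5*Y) = Y*(6*Y) = 6*Y²)
-29*(14 + Q(5)) = -29*(14 + 6*5²) = -29*(14 + 6*25) = -29*(14 + 150) = -29*164 = -4756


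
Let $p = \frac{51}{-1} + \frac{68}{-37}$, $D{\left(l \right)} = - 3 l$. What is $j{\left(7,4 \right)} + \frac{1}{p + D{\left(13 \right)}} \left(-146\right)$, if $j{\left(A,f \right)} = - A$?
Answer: $- \frac{9192}{1699} \approx -5.4102$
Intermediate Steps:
$p = - \frac{1955}{37}$ ($p = 51 \left(-1\right) + 68 \left(- \frac{1}{37}\right) = -51 - \frac{68}{37} = - \frac{1955}{37} \approx -52.838$)
$j{\left(7,4 \right)} + \frac{1}{p + D{\left(13 \right)}} \left(-146\right) = \left(-1\right) 7 + \frac{1}{- \frac{1955}{37} - 39} \left(-146\right) = -7 + \frac{1}{- \frac{1955}{37} - 39} \left(-146\right) = -7 + \frac{1}{- \frac{3398}{37}} \left(-146\right) = -7 - - \frac{2701}{1699} = -7 + \frac{2701}{1699} = - \frac{9192}{1699}$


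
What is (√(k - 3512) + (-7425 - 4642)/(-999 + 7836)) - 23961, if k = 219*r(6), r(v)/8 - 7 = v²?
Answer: -162001108/6837 ≈ -23695.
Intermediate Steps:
r(v) = 56 + 8*v²
k = 75336 (k = 219*(56 + 8*6²) = 219*(56 + 8*36) = 219*(56 + 288) = 219*344 = 75336)
(√(k - 3512) + (-7425 - 4642)/(-999 + 7836)) - 23961 = (√(75336 - 3512) + (-7425 - 4642)/(-999 + 7836)) - 23961 = (√71824 - 12067/6837) - 23961 = (268 - 12067*1/6837) - 23961 = (268 - 12067/6837) - 23961 = 1820249/6837 - 23961 = -162001108/6837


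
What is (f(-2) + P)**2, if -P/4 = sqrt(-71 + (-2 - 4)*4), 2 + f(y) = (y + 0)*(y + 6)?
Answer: -1420 + 80*I*sqrt(95) ≈ -1420.0 + 779.74*I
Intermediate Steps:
f(y) = -2 + y*(6 + y) (f(y) = -2 + (y + 0)*(y + 6) = -2 + y*(6 + y))
P = -4*I*sqrt(95) (P = -4*sqrt(-71 + (-2 - 4)*4) = -4*sqrt(-71 - 6*4) = -4*sqrt(-71 - 24) = -4*I*sqrt(95) ≈ -38.987*I)
(f(-2) + P)**2 = ((-2 + (-2)**2 + 6*(-2)) - 4*I*sqrt(95))**2 = ((-2 + 4 - 12) - 4*I*sqrt(95))**2 = (-10 - 4*I*sqrt(95))**2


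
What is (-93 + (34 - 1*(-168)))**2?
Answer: 11881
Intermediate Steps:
(-93 + (34 - 1*(-168)))**2 = (-93 + (34 + 168))**2 = (-93 + 202)**2 = 109**2 = 11881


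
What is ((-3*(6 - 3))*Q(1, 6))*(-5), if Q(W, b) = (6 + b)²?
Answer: 6480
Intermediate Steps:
((-3*(6 - 3))*Q(1, 6))*(-5) = ((-3*(6 - 3))*(6 + 6)²)*(-5) = (-3*3*12²)*(-5) = -9*144*(-5) = -1296*(-5) = 6480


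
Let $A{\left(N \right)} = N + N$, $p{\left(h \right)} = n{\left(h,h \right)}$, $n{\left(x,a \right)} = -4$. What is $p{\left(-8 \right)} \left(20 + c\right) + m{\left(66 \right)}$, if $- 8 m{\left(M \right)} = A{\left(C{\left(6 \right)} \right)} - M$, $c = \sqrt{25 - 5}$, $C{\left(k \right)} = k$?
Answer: $- \frac{293}{4} - 8 \sqrt{5} \approx -91.139$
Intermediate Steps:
$p{\left(h \right)} = -4$
$A{\left(N \right)} = 2 N$
$c = 2 \sqrt{5}$ ($c = \sqrt{20} = 2 \sqrt{5} \approx 4.4721$)
$m{\left(M \right)} = - \frac{3}{2} + \frac{M}{8}$ ($m{\left(M \right)} = - \frac{2 \cdot 6 - M}{8} = - \frac{12 - M}{8} = - \frac{3}{2} + \frac{M}{8}$)
$p{\left(-8 \right)} \left(20 + c\right) + m{\left(66 \right)} = - 4 \left(20 + 2 \sqrt{5}\right) + \left(- \frac{3}{2} + \frac{1}{8} \cdot 66\right) = \left(-80 - 8 \sqrt{5}\right) + \left(- \frac{3}{2} + \frac{33}{4}\right) = \left(-80 - 8 \sqrt{5}\right) + \frac{27}{4} = - \frac{293}{4} - 8 \sqrt{5}$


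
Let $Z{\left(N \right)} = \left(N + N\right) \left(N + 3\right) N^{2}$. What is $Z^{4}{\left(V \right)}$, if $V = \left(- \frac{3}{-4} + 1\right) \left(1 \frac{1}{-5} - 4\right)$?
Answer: $\frac{5832906669177828162842807942930001}{40960000000000000000} \approx 1.4241 \cdot 10^{14}$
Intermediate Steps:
$V = - \frac{147}{20}$ ($V = \left(\left(-3\right) \left(- \frac{1}{4}\right) + 1\right) \left(1 \left(- \frac{1}{5}\right) - 4\right) = \left(\frac{3}{4} + 1\right) \left(- \frac{1}{5} - 4\right) = \frac{7}{4} \left(- \frac{21}{5}\right) = - \frac{147}{20} \approx -7.35$)
$Z{\left(N \right)} = 2 N^{3} \left(3 + N\right)$ ($Z{\left(N \right)} = 2 N \left(3 + N\right) N^{2} = 2 N^{3} \left(3 + N\right)$)
$Z^{4}{\left(V \right)} = \left(2 \left(- \frac{147}{20}\right)^{3} \left(3 - \frac{147}{20}\right)\right)^{4} = \left(2 \left(- \frac{3176523}{8000}\right) \left(- \frac{87}{20}\right)\right)^{4} = \left(\frac{276357501}{80000}\right)^{4} = \frac{5832906669177828162842807942930001}{40960000000000000000}$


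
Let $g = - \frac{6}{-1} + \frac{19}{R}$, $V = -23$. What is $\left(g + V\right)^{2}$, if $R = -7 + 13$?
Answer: $\frac{6889}{36} \approx 191.36$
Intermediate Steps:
$R = 6$
$g = \frac{55}{6}$ ($g = - \frac{6}{-1} + \frac{19}{6} = \left(-6\right) \left(-1\right) + 19 \cdot \frac{1}{6} = 6 + \frac{19}{6} = \frac{55}{6} \approx 9.1667$)
$\left(g + V\right)^{2} = \left(\frac{55}{6} - 23\right)^{2} = \left(- \frac{83}{6}\right)^{2} = \frac{6889}{36}$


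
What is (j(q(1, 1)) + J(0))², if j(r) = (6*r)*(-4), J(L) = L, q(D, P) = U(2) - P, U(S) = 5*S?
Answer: 46656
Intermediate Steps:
q(D, P) = 10 - P (q(D, P) = 5*2 - P = 10 - P)
j(r) = -24*r
(j(q(1, 1)) + J(0))² = (-24*(10 - 1*1) + 0)² = (-24*(10 - 1) + 0)² = (-24*9 + 0)² = (-216 + 0)² = (-216)² = 46656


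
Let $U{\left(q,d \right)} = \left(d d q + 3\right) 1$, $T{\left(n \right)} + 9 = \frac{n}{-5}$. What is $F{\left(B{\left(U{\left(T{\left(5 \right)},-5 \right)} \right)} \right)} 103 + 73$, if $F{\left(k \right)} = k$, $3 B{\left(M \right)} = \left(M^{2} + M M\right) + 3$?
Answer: $\frac{12568382}{3} \approx 4.1895 \cdot 10^{6}$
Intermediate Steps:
$T{\left(n \right)} = -9 - \frac{n}{5}$ ($T{\left(n \right)} = -9 + \frac{n}{-5} = -9 + n \left(- \frac{1}{5}\right) = -9 - \frac{n}{5}$)
$U{\left(q,d \right)} = 3 + q d^{2}$ ($U{\left(q,d \right)} = \left(d^{2} q + 3\right) 1 = \left(q d^{2} + 3\right) 1 = \left(3 + q d^{2}\right) 1 = 3 + q d^{2}$)
$B{\left(M \right)} = 1 + \frac{2 M^{2}}{3}$ ($B{\left(M \right)} = \frac{\left(M^{2} + M M\right) + 3}{3} = \frac{\left(M^{2} + M^{2}\right) + 3}{3} = \frac{2 M^{2} + 3}{3} = \frac{3 + 2 M^{2}}{3} = 1 + \frac{2 M^{2}}{3}$)
$F{\left(B{\left(U{\left(T{\left(5 \right)},-5 \right)} \right)} \right)} 103 + 73 = \left(1 + \frac{2 \left(3 + \left(-9 - 1\right) \left(-5\right)^{2}\right)^{2}}{3}\right) 103 + 73 = \left(1 + \frac{2 \left(3 + \left(-9 - 1\right) 25\right)^{2}}{3}\right) 103 + 73 = \left(1 + \frac{2 \left(3 - 250\right)^{2}}{3}\right) 103 + 73 = \left(1 + \frac{2 \left(-247\right)^{2}}{3}\right) 103 + 73 = \left(1 + \frac{2}{3} \cdot 61009\right) 103 + 73 = \left(1 + \frac{122018}{3}\right) 103 + 73 = \frac{122021}{3} \cdot 103 + 73 = \frac{12568163}{3} + 73 = \frac{12568382}{3}$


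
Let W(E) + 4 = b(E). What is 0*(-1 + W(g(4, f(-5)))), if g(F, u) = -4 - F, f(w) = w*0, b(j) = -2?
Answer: 0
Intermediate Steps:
f(w) = 0
W(E) = -6 (W(E) = -4 - 2 = -6)
0*(-1 + W(g(4, f(-5)))) = 0*(-1 - 6) = 0*(-7) = 0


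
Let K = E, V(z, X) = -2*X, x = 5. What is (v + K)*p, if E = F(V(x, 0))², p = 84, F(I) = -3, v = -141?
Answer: -11088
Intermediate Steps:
E = 9 (E = (-3)² = 9)
K = 9
(v + K)*p = (-141 + 9)*84 = -132*84 = -11088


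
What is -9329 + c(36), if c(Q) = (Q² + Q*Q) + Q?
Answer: -6701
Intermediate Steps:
c(Q) = Q + 2*Q² (c(Q) = (Q² + Q²) + Q = 2*Q² + Q = Q + 2*Q²)
-9329 + c(36) = -9329 + 36*(1 + 2*36) = -9329 + 36*(1 + 72) = -9329 + 36*73 = -9329 + 2628 = -6701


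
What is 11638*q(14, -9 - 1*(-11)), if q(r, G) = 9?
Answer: 104742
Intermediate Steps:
11638*q(14, -9 - 1*(-11)) = 11638*9 = 104742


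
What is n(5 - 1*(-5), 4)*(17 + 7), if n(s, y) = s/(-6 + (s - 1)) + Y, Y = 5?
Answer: 200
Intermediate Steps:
n(s, y) = 5 + s/(-7 + s) (n(s, y) = s/(-6 + (s - 1)) + 5 = s/(-6 + (-1 + s)) + 5 = s/(-7 + s) + 5 = 5 + s/(-7 + s))
n(5 - 1*(-5), 4)*(17 + 7) = ((-35 + 6*(5 - 1*(-5)))/(-7 + (5 - 1*(-5))))*(17 + 7) = ((-35 + 6*(5 + 5))/(-7 + (5 + 5)))*24 = ((-35 + 6*10)/(-7 + 10))*24 = ((-35 + 60)/3)*24 = ((1/3)*25)*24 = (25/3)*24 = 200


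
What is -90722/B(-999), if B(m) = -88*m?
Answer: -45361/43956 ≈ -1.0320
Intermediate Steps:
-90722/B(-999) = -90722/((-88*(-999))) = -90722/87912 = -90722*1/87912 = -45361/43956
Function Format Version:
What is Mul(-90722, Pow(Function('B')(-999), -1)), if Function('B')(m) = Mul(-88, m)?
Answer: Rational(-45361, 43956) ≈ -1.0320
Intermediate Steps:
Mul(-90722, Pow(Function('B')(-999), -1)) = Mul(-90722, Pow(Mul(-88, -999), -1)) = Mul(-90722, Pow(87912, -1)) = Mul(-90722, Rational(1, 87912)) = Rational(-45361, 43956)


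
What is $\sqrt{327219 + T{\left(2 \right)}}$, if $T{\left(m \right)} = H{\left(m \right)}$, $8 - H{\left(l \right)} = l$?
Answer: $5 \sqrt{13089} \approx 572.04$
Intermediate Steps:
$H{\left(l \right)} = 8 - l$
$T{\left(m \right)} = 8 - m$
$\sqrt{327219 + T{\left(2 \right)}} = \sqrt{327219 + \left(8 - 2\right)} = \sqrt{327219 + 6} = \sqrt{327225} = 5 \sqrt{13089}$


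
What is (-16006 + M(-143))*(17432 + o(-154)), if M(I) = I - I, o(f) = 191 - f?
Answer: -284538662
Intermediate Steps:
M(I) = 0
(-16006 + M(-143))*(17432 + o(-154)) = (-16006 + 0)*(17432 + (191 - 1*(-154))) = -16006*(17432 + (191 + 154)) = -16006*(17432 + 345) = -16006*17777 = -284538662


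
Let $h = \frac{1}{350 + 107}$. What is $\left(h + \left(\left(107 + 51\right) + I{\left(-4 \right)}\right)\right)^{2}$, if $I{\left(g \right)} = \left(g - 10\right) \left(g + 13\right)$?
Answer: $\frac{213890625}{208849} \approx 1024.1$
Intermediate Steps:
$h = \frac{1}{457} \approx 0.0021882$
$I{\left(g \right)} = \left(-10 + g\right) \left(13 + g\right)$
$\left(h + \left(\left(107 + 51\right) + I{\left(-4 \right)}\right)\right)^{2} = \left(\frac{1}{457} + \left(\left(107 + 51\right) + \left(-130 + \left(-4\right)^{2} + 3 \left(-4\right)\right)\right)\right)^{2} = \left(\frac{1}{457} + \left(158 - 126\right)\right)^{2} = \left(\frac{1}{457} + 32\right)^{2} = \left(\frac{14625}{457}\right)^{2} = \frac{213890625}{208849}$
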